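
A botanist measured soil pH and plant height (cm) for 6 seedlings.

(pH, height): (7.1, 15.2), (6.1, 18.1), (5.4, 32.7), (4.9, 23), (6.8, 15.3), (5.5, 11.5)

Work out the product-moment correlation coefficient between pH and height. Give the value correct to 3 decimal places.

n = 6, Σx = 35.8, Σy = 115.8, Σx² = 217.28, Σy² = 2523.28, Σxy = 674.9
nΣxy − ΣxΣy = 4049.4 − 4145.64 = -96.24
nΣx² − (Σx)² = 1303.68 − 1281.64 = 22.04; nΣy² − (Σy)² = 15139.68 − 13409.64 = 1730.04
r = -96.24 / √(22.04 × 1730.04) = -96.24 / 195.2693 ≈ -0.493

-0.493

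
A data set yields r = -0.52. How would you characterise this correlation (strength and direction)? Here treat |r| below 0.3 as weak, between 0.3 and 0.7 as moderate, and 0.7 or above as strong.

moderate negative

r = -0.52 < 0 so the relationship is negative.
|r| = 0.52, which falls in the moderate range.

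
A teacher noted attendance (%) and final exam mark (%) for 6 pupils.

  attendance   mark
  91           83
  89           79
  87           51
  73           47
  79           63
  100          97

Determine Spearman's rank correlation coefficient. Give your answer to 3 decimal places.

0.943

Rank attendance: 5, 4, 3, 1, 2, 6
Rank mark: 5, 4, 2, 1, 3, 6
d = rank(attendance) − rank(mark): 0, 0, 1, 0, -1, 0; Σd² = 2
ρ = 1 − 6Σd² / [n(n²−1)] = 1 − 6×2 / (6×35) = 1 − 12/210 ≈ 0.943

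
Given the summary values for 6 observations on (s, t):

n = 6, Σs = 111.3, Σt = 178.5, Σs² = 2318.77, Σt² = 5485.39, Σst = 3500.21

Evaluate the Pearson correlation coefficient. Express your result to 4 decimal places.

r = (nΣst − ΣsΣt) / √[(nΣs² − (Σs)²)(nΣt² − (Σt)²)]
Numerator: 6×3500.21 − 111.3×178.5 = 1134.21
Denominator: √[(13912.62 − 12387.69)(32912.34 − 31862.25)] = √[1524.93 × 1050.09] = 1265.4303
r = 1134.21 / 1265.4303 ≈ 0.8963

0.8963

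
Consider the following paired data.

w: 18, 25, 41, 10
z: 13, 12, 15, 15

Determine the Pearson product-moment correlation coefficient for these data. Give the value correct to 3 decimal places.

0.110

n = 4, Σw = 94, Σz = 55, Σw² = 2730, Σz² = 763, Σwz = 1299
nΣwz − ΣwΣz = 5196 − 5170 = 26
nΣw² − (Σw)² = 10920 − 8836 = 2084; nΣz² − (Σz)² = 3052 − 3025 = 27
r = 26 / √(2084 × 27) = 26 / 237.2088 ≈ 0.110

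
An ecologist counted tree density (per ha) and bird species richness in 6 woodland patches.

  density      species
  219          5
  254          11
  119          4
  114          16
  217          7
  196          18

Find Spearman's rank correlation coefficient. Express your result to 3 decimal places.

Rank density: 5, 6, 2, 1, 4, 3
Rank species: 2, 4, 1, 5, 3, 6
d = rank(density) − rank(species): 3, 2, 1, -4, 1, -3; Σd² = 40
ρ = 1 − 6Σd² / [n(n²−1)] = 1 − 6×40 / (6×35) = 1 − 240/210 ≈ -0.143

-0.143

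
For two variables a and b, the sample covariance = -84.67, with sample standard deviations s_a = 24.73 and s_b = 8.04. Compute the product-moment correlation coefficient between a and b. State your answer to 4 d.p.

r = Cov(a,b) / (s_a · s_b) = -84.67 / (24.73 × 8.04)
  = -84.67 / 198.8292 ≈ -0.4258

-0.4258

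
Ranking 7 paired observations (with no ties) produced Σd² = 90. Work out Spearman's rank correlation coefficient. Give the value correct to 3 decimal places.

ρ = 1 − 6Σd² / [n(n²−1)] = 1 − 6×90 / (7×48)
  = 1 − 540/336 = 1 − 1.6071 ≈ -0.607

-0.607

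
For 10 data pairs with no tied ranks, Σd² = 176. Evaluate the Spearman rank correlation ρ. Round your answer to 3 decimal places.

-0.067

ρ = 1 − 6Σd² / [n(n²−1)] = 1 − 6×176 / (10×99)
  = 1 − 1056/990 = 1 − 1.0667 ≈ -0.067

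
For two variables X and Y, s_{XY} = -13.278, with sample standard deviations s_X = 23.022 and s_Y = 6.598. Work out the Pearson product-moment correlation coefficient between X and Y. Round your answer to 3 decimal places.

r = Cov(X,Y) / (s_X · s_Y) = -13.278 / (23.022 × 6.598)
  = -13.278 / 151.8992 ≈ -0.087

-0.087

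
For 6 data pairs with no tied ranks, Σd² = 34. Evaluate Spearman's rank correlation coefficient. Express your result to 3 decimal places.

ρ = 1 − 6Σd² / [n(n²−1)] = 1 − 6×34 / (6×35)
  = 1 − 204/210 = 1 − 0.9714 ≈ 0.029

0.029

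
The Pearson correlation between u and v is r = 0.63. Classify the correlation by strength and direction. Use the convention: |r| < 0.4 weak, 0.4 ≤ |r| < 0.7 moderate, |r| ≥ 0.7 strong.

r = 0.63 > 0 so the relationship is positive.
|r| = 0.63, which falls in the moderate range.

moderate positive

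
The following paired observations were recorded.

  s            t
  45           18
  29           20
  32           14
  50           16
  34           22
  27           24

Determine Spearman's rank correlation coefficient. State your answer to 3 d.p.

Rank s: 5, 2, 3, 6, 4, 1
Rank t: 3, 4, 1, 2, 5, 6
d = rank(s) − rank(t): 2, -2, 2, 4, -1, -5; Σd² = 54
ρ = 1 − 6Σd² / [n(n²−1)] = 1 − 6×54 / (6×35) = 1 − 324/210 ≈ -0.543

-0.543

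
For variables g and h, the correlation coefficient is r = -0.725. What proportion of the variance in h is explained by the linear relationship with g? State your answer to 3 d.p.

0.526

r² = (-0.725)² = 0.526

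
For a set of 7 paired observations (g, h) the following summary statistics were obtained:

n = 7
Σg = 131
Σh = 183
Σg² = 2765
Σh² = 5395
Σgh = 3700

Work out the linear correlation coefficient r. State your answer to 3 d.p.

0.629

r = (nΣgh − ΣgΣh) / √[(nΣg² − (Σg)²)(nΣh² − (Σh)²)]
Numerator: 7×3700 − 131×183 = 1927
Denominator: √[(19355 − 17161)(37765 − 33489)] = √[2194 × 4276] = 3062.9306
r = 1927 / 3062.9306 ≈ 0.629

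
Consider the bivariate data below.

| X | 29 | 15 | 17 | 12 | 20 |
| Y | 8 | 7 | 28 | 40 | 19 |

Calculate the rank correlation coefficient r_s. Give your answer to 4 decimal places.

-0.4000

Rank X: 5, 2, 3, 1, 4
Rank Y: 2, 1, 4, 5, 3
d = rank(X) − rank(Y): 3, 1, -1, -4, 1; Σd² = 28
ρ = 1 − 6Σd² / [n(n²−1)] = 1 − 6×28 / (5×24) = 1 − 168/120 ≈ -0.4000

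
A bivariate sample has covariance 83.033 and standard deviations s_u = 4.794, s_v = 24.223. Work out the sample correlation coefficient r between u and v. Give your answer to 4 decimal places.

r = Cov(u,v) / (s_u · s_v) = 83.033 / (4.794 × 24.223)
  = 83.033 / 116.1251 ≈ 0.7150

0.7150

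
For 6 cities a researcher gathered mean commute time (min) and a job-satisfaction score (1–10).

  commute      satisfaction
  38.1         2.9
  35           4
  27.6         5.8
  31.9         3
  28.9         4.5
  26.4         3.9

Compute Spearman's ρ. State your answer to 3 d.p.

-0.543

Rank commute: 6, 5, 2, 4, 3, 1
Rank satisfaction: 1, 4, 6, 2, 5, 3
d = rank(commute) − rank(satisfaction): 5, 1, -4, 2, -2, -2; Σd² = 54
ρ = 1 − 6Σd² / [n(n²−1)] = 1 − 6×54 / (6×35) = 1 − 324/210 ≈ -0.543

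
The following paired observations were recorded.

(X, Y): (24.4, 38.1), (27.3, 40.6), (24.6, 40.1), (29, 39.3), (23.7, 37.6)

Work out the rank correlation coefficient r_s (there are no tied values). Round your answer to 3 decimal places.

Rank X: 2, 4, 3, 5, 1
Rank Y: 2, 5, 4, 3, 1
d = rank(X) − rank(Y): 0, -1, -1, 2, 0; Σd² = 6
ρ = 1 − 6Σd² / [n(n²−1)] = 1 − 6×6 / (5×24) = 1 − 36/120 ≈ 0.700

0.700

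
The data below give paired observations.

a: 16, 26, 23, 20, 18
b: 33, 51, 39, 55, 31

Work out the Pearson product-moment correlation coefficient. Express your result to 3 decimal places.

n = 5, Σa = 103, Σb = 209, Σa² = 2185, Σb² = 9197, Σab = 4409
nΣab − ΣaΣb = 22045 − 21527 = 518
nΣa² − (Σa)² = 10925 − 10609 = 316; nΣb² − (Σb)² = 45985 − 43681 = 2304
r = 518 / √(316 × 2304) = 518 / 853.2667 ≈ 0.607

0.607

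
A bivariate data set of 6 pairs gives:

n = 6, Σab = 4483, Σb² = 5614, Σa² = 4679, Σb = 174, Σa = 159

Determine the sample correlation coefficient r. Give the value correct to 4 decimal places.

r = (nΣab − ΣaΣb) / √[(nΣa² − (Σa)²)(nΣb² − (Σb)²)]
Numerator: 6×4483 − 159×174 = -768
Denominator: √[(28074 − 25281)(33684 − 30276)] = √[2793 × 3408] = 3085.2138
r = -768 / 3085.2138 ≈ -0.2489

-0.2489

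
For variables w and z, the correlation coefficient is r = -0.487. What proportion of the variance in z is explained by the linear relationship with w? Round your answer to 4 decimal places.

r² = (-0.487)² = 0.2372

0.2372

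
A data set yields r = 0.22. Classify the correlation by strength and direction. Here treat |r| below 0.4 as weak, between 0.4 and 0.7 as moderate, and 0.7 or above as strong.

r = 0.22 > 0 so the relationship is positive.
|r| = 0.22, which falls in the weak range.

weak positive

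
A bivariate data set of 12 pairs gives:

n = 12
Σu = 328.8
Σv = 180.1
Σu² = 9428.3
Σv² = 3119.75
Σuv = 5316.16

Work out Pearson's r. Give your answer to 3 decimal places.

0.913

r = (nΣuv − ΣuΣv) / √[(nΣu² − (Σu)²)(nΣv² − (Σv)²)]
Numerator: 12×5316.16 − 328.8×180.1 = 4577.04
Denominator: √[(113139.6 − 108109.44)(37437 − 32436.01)] = √[5030.16 × 5000.99] = 5015.5538
r = 4577.04 / 5015.5538 ≈ 0.913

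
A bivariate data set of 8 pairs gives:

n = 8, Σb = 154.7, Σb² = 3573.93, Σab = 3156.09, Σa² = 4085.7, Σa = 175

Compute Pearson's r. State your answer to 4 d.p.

r = (nΣab − ΣaΣb) / √[(nΣa² − (Σa)²)(nΣb² − (Σb)²)]
Numerator: 8×3156.09 − 175×154.7 = -1823.78
Denominator: √[(32685.6 − 30625)(28591.44 − 23932.09)] = √[2060.6 × 4659.35] = 3098.5572
r = -1823.78 / 3098.5572 ≈ -0.5886

-0.5886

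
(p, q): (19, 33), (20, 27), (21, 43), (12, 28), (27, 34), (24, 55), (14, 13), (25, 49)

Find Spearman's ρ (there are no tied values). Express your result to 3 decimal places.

0.714

Rank p: 3, 4, 5, 1, 8, 6, 2, 7
Rank q: 4, 2, 6, 3, 5, 8, 1, 7
d = rank(p) − rank(q): -1, 2, -1, -2, 3, -2, 1, 0; Σd² = 24
ρ = 1 − 6Σd² / [n(n²−1)] = 1 − 6×24 / (8×63) = 1 − 144/504 ≈ 0.714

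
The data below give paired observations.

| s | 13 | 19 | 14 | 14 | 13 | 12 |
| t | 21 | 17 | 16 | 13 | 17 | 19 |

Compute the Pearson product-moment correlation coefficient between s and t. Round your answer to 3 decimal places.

n = 6, Σs = 85, Σt = 103, Σs² = 1235, Σt² = 1805, Σst = 1451
nΣst − ΣsΣt = 8706 − 8755 = -49
nΣs² − (Σs)² = 7410 − 7225 = 185; nΣt² − (Σt)² = 10830 − 10609 = 221
r = -49 / √(185 × 221) = -49 / 202.2004 ≈ -0.242

-0.242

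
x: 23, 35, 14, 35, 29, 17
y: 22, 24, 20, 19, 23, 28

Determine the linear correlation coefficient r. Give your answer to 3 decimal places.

-0.236

n = 6, Σx = 153, Σy = 136, Σx² = 4305, Σy² = 3134, Σxy = 3434
nΣxy − ΣxΣy = 20604 − 20808 = -204
nΣx² − (Σx)² = 25830 − 23409 = 2421; nΣy² − (Σy)² = 18804 − 18496 = 308
r = -204 / √(2421 × 308) = -204 / 863.5207 ≈ -0.236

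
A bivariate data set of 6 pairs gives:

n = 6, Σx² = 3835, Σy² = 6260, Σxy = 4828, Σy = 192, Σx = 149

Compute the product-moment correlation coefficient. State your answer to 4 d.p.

0.4798

r = (nΣxy − ΣxΣy) / √[(nΣx² − (Σx)²)(nΣy² − (Σy)²)]
Numerator: 6×4828 − 149×192 = 360
Denominator: √[(23010 − 22201)(37560 − 36864)] = √[809 × 696] = 750.3759
r = 360 / 750.3759 ≈ 0.4798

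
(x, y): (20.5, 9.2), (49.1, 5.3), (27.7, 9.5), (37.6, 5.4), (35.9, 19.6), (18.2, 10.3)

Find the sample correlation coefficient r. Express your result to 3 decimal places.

-0.203

n = 6, Σx = 189, Σy = 59.3, Σx² = 6632.16, Σy² = 722.39, Σxy = 1806.12
nΣxy − ΣxΣy = 10836.72 − 11207.7 = -370.98
nΣx² − (Σx)² = 39792.96 − 35721 = 4071.96; nΣy² − (Σy)² = 4334.34 − 3516.49 = 817.85
r = -370.98 / √(4071.96 × 817.85) = -370.98 / 1824.8979 ≈ -0.203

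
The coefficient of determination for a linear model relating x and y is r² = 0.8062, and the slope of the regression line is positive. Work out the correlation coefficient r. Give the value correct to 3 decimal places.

|r| = √0.8062 = 0.898
The association is positive, so r = 0.898.

0.898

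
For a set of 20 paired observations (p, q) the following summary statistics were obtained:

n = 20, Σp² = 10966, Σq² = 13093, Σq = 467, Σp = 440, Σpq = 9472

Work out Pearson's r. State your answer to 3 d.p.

r = (nΣpq − ΣpΣq) / √[(nΣp² − (Σp)²)(nΣq² − (Σq)²)]
Numerator: 20×9472 − 440×467 = -16040
Denominator: √[(219320 − 193600)(261860 − 218089)] = √[25720 × 43771] = 33552.7960
r = -16040 / 33552.7960 ≈ -0.478

-0.478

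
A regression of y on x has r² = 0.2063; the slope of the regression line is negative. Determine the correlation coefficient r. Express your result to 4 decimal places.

-0.4542

|r| = √0.2063 = 0.4542
The association is negative, so r = −0.4542.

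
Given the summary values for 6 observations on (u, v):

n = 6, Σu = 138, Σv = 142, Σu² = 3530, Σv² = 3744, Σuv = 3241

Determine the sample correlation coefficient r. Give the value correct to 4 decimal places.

-0.0677

r = (nΣuv − ΣuΣv) / √[(nΣu² − (Σu)²)(nΣv² − (Σv)²)]
Numerator: 6×3241 − 138×142 = -150
Denominator: √[(21180 − 19044)(22464 − 20164)] = √[2136 × 2300] = 2216.4837
r = -150 / 2216.4837 ≈ -0.0677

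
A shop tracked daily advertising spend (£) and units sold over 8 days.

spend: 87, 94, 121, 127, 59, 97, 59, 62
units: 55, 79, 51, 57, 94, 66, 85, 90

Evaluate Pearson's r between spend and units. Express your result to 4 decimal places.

-0.8606

n = 8, Σx = 706, Σy = 577, Σx² = 67390, Σy² = 43633, Σxy = 48164
nΣxy − ΣxΣy = 385312 − 407362 = -22050
nΣx² − (Σx)² = 539120 − 498436 = 40684; nΣy² − (Σy)² = 349064 − 332929 = 16135
r = -22050 / √(40684 × 16135) = -22050 / 25621.0136 ≈ -0.8606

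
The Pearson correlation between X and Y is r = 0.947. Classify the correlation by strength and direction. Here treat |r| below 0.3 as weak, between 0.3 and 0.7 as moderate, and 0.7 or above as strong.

strong positive

r = 0.947 > 0 so the relationship is positive.
|r| = 0.947, which falls in the strong range.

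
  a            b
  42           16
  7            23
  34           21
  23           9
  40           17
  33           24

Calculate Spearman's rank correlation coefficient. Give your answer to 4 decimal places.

Rank a: 6, 1, 4, 2, 5, 3
Rank b: 2, 5, 4, 1, 3, 6
d = rank(a) − rank(b): 4, -4, 0, 1, 2, -3; Σd² = 46
ρ = 1 − 6Σd² / [n(n²−1)] = 1 − 6×46 / (6×35) = 1 − 276/210 ≈ -0.3143

-0.3143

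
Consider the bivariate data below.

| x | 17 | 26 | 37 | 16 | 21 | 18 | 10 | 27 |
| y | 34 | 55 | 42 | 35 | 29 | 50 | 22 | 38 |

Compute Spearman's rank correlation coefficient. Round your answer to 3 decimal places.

0.595

Rank x: 3, 6, 8, 2, 5, 4, 1, 7
Rank y: 3, 8, 6, 4, 2, 7, 1, 5
d = rank(x) − rank(y): 0, -2, 2, -2, 3, -3, 0, 2; Σd² = 34
ρ = 1 − 6Σd² / [n(n²−1)] = 1 − 6×34 / (8×63) = 1 − 204/504 ≈ 0.595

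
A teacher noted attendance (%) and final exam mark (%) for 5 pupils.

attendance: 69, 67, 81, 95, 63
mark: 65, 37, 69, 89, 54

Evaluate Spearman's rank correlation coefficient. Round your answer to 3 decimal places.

0.900

Rank attendance: 3, 2, 4, 5, 1
Rank mark: 3, 1, 4, 5, 2
d = rank(attendance) − rank(mark): 0, 1, 0, 0, -1; Σd² = 2
ρ = 1 − 6Σd² / [n(n²−1)] = 1 − 6×2 / (5×24) = 1 − 12/120 ≈ 0.900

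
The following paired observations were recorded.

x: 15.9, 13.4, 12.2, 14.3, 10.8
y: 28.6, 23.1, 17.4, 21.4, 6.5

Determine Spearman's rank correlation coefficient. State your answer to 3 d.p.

Rank x: 5, 3, 2, 4, 1
Rank y: 5, 4, 2, 3, 1
d = rank(x) − rank(y): 0, -1, 0, 1, 0; Σd² = 2
ρ = 1 − 6Σd² / [n(n²−1)] = 1 − 6×2 / (5×24) = 1 − 12/120 ≈ 0.900

0.900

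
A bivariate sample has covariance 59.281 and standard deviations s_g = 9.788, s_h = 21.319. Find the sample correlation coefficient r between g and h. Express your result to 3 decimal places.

r = Cov(g,h) / (s_g · s_h) = 59.281 / (9.788 × 21.319)
  = 59.281 / 208.6704 ≈ 0.284

0.284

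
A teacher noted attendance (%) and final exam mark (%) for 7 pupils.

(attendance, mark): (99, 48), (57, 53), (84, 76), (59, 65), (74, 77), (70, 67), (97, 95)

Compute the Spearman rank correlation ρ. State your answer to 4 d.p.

Rank attendance: 7, 1, 5, 2, 4, 3, 6
Rank mark: 1, 2, 5, 3, 6, 4, 7
d = rank(attendance) − rank(mark): 6, -1, 0, -1, -2, -1, -1; Σd² = 44
ρ = 1 − 6Σd² / [n(n²−1)] = 1 − 6×44 / (7×48) = 1 − 264/336 ≈ 0.2143

0.2143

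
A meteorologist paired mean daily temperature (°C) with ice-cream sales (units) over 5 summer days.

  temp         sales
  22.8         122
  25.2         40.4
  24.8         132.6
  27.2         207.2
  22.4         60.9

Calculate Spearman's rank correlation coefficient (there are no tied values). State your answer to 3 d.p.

0.400

Rank temp: 2, 4, 3, 5, 1
Rank sales: 3, 1, 4, 5, 2
d = rank(temp) − rank(sales): -1, 3, -1, 0, -1; Σd² = 12
ρ = 1 − 6Σd² / [n(n²−1)] = 1 − 6×12 / (5×24) = 1 − 72/120 ≈ 0.400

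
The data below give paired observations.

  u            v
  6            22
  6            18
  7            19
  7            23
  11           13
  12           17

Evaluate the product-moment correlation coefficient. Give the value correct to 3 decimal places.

n = 6, Σu = 49, Σv = 112, Σu² = 435, Σv² = 2156, Σuv = 881
nΣuv − ΣuΣv = 5286 − 5488 = -202
nΣu² − (Σu)² = 2610 − 2401 = 209; nΣv² − (Σv)² = 12936 − 12544 = 392
r = -202 / √(209 × 392) = -202 / 286.2307 ≈ -0.706

-0.706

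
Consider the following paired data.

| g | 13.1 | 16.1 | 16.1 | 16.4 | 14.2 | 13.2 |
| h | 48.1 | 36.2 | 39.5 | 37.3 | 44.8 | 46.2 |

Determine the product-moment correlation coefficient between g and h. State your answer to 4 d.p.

-0.9696

n = 6, Σg = 89.1, Σh = 252.1, Σg² = 1334.87, Σh² = 10717.07, Σgh = 3706.6
nΣgh − ΣgΣh = 22239.6 − 22462.11 = -222.51
nΣg² − (Σg)² = 8009.22 − 7938.81 = 70.41; nΣh² − (Σh)² = 64302.42 − 63554.41 = 748.01
r = -222.51 / √(70.41 × 748.01) = -222.51 / 229.4938 ≈ -0.9696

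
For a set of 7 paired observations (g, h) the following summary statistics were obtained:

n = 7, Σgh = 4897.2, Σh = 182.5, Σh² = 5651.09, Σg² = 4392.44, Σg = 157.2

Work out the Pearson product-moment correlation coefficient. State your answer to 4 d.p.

0.9103

r = (nΣgh − ΣgΣh) / √[(nΣg² − (Σg)²)(nΣh² − (Σh)²)]
Numerator: 7×4897.2 − 157.2×182.5 = 5591.4
Denominator: √[(30747.08 − 24711.84)(39557.63 − 33306.25)] = √[6035.24 × 6251.38] = 6142.3594
r = 5591.4 / 6142.3594 ≈ 0.9103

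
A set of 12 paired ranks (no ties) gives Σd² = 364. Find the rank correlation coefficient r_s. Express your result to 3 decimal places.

ρ = 1 − 6Σd² / [n(n²−1)] = 1 − 6×364 / (12×143)
  = 1 − 2184/1716 = 1 − 1.2727 ≈ -0.273

-0.273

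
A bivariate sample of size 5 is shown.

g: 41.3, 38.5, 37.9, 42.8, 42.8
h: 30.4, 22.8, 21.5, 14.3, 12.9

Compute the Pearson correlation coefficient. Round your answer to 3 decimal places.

n = 5, Σg = 203.3, Σh = 101.9, Σg² = 8288.03, Σh² = 2277.15, Σgh = 4112.33
nΣgh − ΣgΣh = 20561.65 − 20716.27 = -154.62
nΣg² − (Σg)² = 41440.15 − 41330.89 = 109.26; nΣh² − (Σh)² = 11385.75 − 10383.61 = 1002.14
r = -154.62 / √(109.26 × 1002.14) = -154.62 / 330.8985 ≈ -0.467

-0.467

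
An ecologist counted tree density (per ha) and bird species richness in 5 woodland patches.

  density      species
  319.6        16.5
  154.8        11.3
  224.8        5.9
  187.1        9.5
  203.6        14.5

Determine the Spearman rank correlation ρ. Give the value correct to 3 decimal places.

Rank density: 5, 1, 4, 2, 3
Rank species: 5, 3, 1, 2, 4
d = rank(density) − rank(species): 0, -2, 3, 0, -1; Σd² = 14
ρ = 1 − 6Σd² / [n(n²−1)] = 1 − 6×14 / (5×24) = 1 − 84/120 ≈ 0.300

0.300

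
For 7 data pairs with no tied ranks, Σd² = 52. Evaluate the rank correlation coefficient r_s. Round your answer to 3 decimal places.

ρ = 1 − 6Σd² / [n(n²−1)] = 1 − 6×52 / (7×48)
  = 1 − 312/336 = 1 − 0.9286 ≈ 0.071

0.071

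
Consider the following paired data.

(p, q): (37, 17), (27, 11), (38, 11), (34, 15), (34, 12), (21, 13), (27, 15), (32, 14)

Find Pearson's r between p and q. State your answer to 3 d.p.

n = 8, Σp = 250, Σq = 108, Σp² = 8048, Σq² = 1490, Σpq = 3388
nΣpq − ΣpΣq = 27104 − 27000 = 104
nΣp² − (Σp)² = 64384 − 62500 = 1884; nΣq² − (Σq)² = 11920 − 11664 = 256
r = 104 / √(1884 × 256) = 104 / 694.4811 ≈ 0.150

0.150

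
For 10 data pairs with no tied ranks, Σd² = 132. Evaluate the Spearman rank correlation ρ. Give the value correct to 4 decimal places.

0.2000

ρ = 1 − 6Σd² / [n(n²−1)] = 1 − 6×132 / (10×99)
  = 1 − 792/990 = 1 − 0.80000 ≈ 0.2000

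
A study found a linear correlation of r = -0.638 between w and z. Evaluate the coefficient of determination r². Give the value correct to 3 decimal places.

r² = (-0.638)² = 0.407

0.407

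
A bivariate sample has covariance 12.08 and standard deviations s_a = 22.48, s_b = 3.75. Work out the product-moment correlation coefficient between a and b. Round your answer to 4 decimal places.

0.1433

r = Cov(a,b) / (s_a · s_b) = 12.08 / (22.48 × 3.75)
  = 12.08 / 84.3000 ≈ 0.1433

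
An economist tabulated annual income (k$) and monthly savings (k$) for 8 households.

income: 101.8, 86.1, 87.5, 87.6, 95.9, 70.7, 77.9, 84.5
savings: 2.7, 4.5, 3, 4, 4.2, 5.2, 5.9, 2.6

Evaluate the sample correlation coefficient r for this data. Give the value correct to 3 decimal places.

n = 8, Σx = 692, Σy = 32.1, Σx² = 60510.42, Σy² = 138.79, Σxy = 2724.94
nΣxy − ΣxΣy = 21799.52 − 22213.2 = -413.68
nΣx² − (Σx)² = 484083.36 − 478864 = 5219.36; nΣy² − (Σy)² = 1110.32 − 1030.41 = 79.91
r = -413.68 / √(5219.36 × 79.91) = -413.68 / 645.8166 ≈ -0.641

-0.641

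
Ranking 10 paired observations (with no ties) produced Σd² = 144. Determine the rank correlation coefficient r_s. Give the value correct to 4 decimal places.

ρ = 1 − 6Σd² / [n(n²−1)] = 1 − 6×144 / (10×99)
  = 1 − 864/990 = 1 − 0.87273 ≈ 0.1273

0.1273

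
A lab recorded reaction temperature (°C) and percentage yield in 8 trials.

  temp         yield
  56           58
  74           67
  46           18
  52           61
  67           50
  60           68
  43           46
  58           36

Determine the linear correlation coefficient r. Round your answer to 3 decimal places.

n = 8, Σx = 456, Σy = 404, Σx² = 26734, Σy² = 22434, Σxy = 23702
nΣxy − ΣxΣy = 189616 − 184224 = 5392
nΣx² − (Σx)² = 213872 − 207936 = 5936; nΣy² − (Σy)² = 179472 − 163216 = 16256
r = 5392 / √(5936 × 16256) = 5392 / 9823.2182 ≈ 0.549

0.549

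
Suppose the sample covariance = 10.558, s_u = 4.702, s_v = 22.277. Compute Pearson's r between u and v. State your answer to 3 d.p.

0.101

r = Cov(u,v) / (s_u · s_v) = 10.558 / (4.702 × 22.277)
  = 10.558 / 104.7465 ≈ 0.101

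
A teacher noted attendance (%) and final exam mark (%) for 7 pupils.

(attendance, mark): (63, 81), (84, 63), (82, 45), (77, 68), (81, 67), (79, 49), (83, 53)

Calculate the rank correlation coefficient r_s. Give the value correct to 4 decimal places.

Rank attendance: 1, 7, 5, 2, 4, 3, 6
Rank mark: 7, 4, 1, 6, 5, 2, 3
d = rank(attendance) − rank(mark): -6, 3, 4, -4, -1, 1, 3; Σd² = 88
ρ = 1 − 6Σd² / [n(n²−1)] = 1 − 6×88 / (7×48) = 1 − 528/336 ≈ -0.5714

-0.5714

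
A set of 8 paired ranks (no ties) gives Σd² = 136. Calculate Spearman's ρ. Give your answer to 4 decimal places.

-0.6190

ρ = 1 − 6Σd² / [n(n²−1)] = 1 − 6×136 / (8×63)
  = 1 − 816/504 = 1 − 1.61905 ≈ -0.6190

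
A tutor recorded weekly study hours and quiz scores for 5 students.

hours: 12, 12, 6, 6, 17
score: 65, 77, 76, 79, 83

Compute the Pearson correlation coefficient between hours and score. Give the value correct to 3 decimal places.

n = 5, Σx = 53, Σy = 380, Σx² = 649, Σy² = 29060, Σxy = 4045
nΣxy − ΣxΣy = 20225 − 20140 = 85
nΣx² − (Σx)² = 3245 − 2809 = 436; nΣy² − (Σy)² = 145300 − 144400 = 900
r = 85 / √(436 × 900) = 85 / 626.4184 ≈ 0.136

0.136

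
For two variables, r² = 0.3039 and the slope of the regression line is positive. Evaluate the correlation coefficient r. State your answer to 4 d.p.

|r| = √0.3039 = 0.5513
The association is positive, so r = 0.5513.

0.5513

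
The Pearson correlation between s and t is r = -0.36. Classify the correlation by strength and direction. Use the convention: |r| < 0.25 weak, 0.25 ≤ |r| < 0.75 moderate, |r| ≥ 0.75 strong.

r = -0.36 < 0 so the relationship is negative.
|r| = 0.36, which falls in the moderate range.

moderate negative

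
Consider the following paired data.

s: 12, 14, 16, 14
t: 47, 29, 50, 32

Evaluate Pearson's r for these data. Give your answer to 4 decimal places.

n = 4, Σs = 56, Σt = 158, Σs² = 792, Σt² = 6574, Σst = 2218
nΣst − ΣsΣt = 8872 − 8848 = 24
nΣs² − (Σs)² = 3168 − 3136 = 32; nΣt² − (Σt)² = 26296 − 24964 = 1332
r = 24 / √(32 × 1332) = 24 / 206.4558 ≈ 0.1162

0.1162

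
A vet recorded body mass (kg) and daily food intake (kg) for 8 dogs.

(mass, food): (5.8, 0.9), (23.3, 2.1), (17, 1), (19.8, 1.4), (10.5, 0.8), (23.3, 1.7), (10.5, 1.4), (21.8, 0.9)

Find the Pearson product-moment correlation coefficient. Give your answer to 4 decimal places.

0.5954

n = 8, Σx = 132, Σy = 10.2, Σx² = 2496.2, Σy² = 14.48, Σxy = 181.2
nΣxy − ΣxΣy = 1449.6 − 1346.4 = 103.2
nΣx² − (Σx)² = 19969.6 − 17424 = 2545.6; nΣy² − (Σy)² = 115.84 − 104.04 = 11.8
r = 103.2 / √(2545.6 × 11.8) = 103.2 / 173.3150 ≈ 0.5954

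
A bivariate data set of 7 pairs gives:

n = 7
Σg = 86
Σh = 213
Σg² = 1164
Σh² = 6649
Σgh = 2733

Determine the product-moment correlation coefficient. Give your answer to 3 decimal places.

r = (nΣgh − ΣgΣh) / √[(nΣg² − (Σg)²)(nΣh² − (Σh)²)]
Numerator: 7×2733 − 86×213 = 813
Denominator: √[(8148 − 7396)(46543 − 45369)] = √[752 × 1174] = 939.5999
r = 813 / 939.5999 ≈ 0.865

0.865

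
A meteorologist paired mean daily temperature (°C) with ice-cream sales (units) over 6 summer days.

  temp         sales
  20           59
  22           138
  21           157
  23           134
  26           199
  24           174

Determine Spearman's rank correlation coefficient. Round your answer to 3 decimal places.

0.771

Rank temp: 1, 3, 2, 4, 6, 5
Rank sales: 1, 3, 4, 2, 6, 5
d = rank(temp) − rank(sales): 0, 0, -2, 2, 0, 0; Σd² = 8
ρ = 1 − 6Σd² / [n(n²−1)] = 1 − 6×8 / (6×35) = 1 − 48/210 ≈ 0.771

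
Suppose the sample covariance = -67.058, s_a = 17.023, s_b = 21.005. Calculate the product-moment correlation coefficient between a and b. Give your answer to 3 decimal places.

-0.188

r = Cov(a,b) / (s_a · s_b) = -67.058 / (17.023 × 21.005)
  = -67.058 / 357.5681 ≈ -0.188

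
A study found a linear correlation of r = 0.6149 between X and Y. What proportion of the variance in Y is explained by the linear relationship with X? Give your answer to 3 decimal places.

0.378

r² = (0.6149)² = 0.378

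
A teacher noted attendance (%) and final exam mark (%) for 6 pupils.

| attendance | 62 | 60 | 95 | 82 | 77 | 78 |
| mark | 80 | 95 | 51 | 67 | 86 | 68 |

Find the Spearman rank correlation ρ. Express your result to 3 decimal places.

-0.943

Rank attendance: 2, 1, 6, 5, 3, 4
Rank mark: 4, 6, 1, 2, 5, 3
d = rank(attendance) − rank(mark): -2, -5, 5, 3, -2, 1; Σd² = 68
ρ = 1 − 6Σd² / [n(n²−1)] = 1 − 6×68 / (6×35) = 1 − 408/210 ≈ -0.943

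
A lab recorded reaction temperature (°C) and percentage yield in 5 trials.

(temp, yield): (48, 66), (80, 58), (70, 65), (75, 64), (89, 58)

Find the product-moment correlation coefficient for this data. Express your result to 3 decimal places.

-0.821

n = 5, Σx = 362, Σy = 311, Σx² = 27150, Σy² = 19405, Σxy = 22320
nΣxy − ΣxΣy = 111600 − 112582 = -982
nΣx² − (Σx)² = 135750 − 131044 = 4706; nΣy² − (Σy)² = 97025 − 96721 = 304
r = -982 / √(4706 × 304) = -982 / 1196.0870 ≈ -0.821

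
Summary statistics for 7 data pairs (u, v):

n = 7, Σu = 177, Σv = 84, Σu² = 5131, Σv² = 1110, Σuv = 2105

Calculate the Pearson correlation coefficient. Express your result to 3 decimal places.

r = (nΣuv − ΣuΣv) / √[(nΣu² − (Σu)²)(nΣv² − (Σv)²)]
Numerator: 7×2105 − 177×84 = -133
Denominator: √[(35917 − 31329)(7770 − 7056)] = √[4588 × 714] = 1809.9260
r = -133 / 1809.9260 ≈ -0.073

-0.073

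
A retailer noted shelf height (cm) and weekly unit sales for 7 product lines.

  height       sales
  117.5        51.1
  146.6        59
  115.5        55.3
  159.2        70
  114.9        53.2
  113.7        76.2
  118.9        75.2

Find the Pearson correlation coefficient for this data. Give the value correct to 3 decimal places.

0.163

n = 7, Σx = 886.3, Σy = 440, Σx² = 114249.61, Σy² = 28342.02, Σxy = 55902.7
nΣxy − ΣxΣy = 391318.9 − 389972 = 1346.9
nΣx² − (Σx)² = 799747.27 − 785527.69 = 14219.58; nΣy² − (Σy)² = 198394.14 − 193600 = 4794.14
r = 1346.9 / √(14219.58 × 4794.14) = 1346.9 / 8256.5524 ≈ 0.163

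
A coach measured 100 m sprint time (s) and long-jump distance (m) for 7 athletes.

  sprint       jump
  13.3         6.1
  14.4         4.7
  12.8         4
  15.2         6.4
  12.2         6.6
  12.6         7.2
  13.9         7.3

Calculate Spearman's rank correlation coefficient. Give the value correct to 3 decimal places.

Rank sprint: 4, 6, 3, 7, 1, 2, 5
Rank jump: 3, 2, 1, 4, 5, 6, 7
d = rank(sprint) − rank(jump): 1, 4, 2, 3, -4, -4, -2; Σd² = 66
ρ = 1 − 6Σd² / [n(n²−1)] = 1 − 6×66 / (7×48) = 1 − 396/336 ≈ -0.179

-0.179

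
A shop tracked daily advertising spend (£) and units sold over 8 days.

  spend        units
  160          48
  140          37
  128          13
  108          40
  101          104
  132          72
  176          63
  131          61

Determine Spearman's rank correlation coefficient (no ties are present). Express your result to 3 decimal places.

Rank spend: 7, 6, 3, 2, 1, 5, 8, 4
Rank units: 4, 2, 1, 3, 8, 7, 6, 5
d = rank(spend) − rank(units): 3, 4, 2, -1, -7, -2, 2, -1; Σd² = 88
ρ = 1 − 6Σd² / [n(n²−1)] = 1 − 6×88 / (8×63) = 1 − 528/504 ≈ -0.048

-0.048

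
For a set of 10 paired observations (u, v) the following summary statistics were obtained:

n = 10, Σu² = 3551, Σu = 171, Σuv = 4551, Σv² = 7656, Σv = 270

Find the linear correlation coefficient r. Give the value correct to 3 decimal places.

r = (nΣuv − ΣuΣv) / √[(nΣu² − (Σu)²)(nΣv² − (Σv)²)]
Numerator: 10×4551 − 171×270 = -660
Denominator: √[(35510 − 29241)(76560 − 72900)] = √[6269 × 3660] = 4790.0459
r = -660 / 4790.0459 ≈ -0.138

-0.138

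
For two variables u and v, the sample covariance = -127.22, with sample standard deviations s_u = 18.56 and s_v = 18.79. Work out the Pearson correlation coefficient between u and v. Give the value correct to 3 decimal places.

-0.365

r = Cov(u,v) / (s_u · s_v) = -127.22 / (18.56 × 18.79)
  = -127.22 / 348.7424 ≈ -0.365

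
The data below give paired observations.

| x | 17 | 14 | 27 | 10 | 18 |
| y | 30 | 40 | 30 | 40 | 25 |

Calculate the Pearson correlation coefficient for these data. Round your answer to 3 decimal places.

n = 5, Σx = 86, Σy = 165, Σx² = 1638, Σy² = 5625, Σxy = 2730
nΣxy − ΣxΣy = 13650 − 14190 = -540
nΣx² − (Σx)² = 8190 − 7396 = 794; nΣy² − (Σy)² = 28125 − 27225 = 900
r = -540 / √(794 × 900) = -540 / 845.3402 ≈ -0.639

-0.639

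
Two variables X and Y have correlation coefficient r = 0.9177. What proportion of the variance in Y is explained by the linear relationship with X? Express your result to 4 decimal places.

r² = (0.9177)² = 0.8422

0.8422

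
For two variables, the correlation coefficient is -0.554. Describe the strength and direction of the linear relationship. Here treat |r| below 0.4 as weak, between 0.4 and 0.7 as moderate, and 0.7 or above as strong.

moderate negative

r = -0.554 < 0 so the relationship is negative.
|r| = 0.554, which falls in the moderate range.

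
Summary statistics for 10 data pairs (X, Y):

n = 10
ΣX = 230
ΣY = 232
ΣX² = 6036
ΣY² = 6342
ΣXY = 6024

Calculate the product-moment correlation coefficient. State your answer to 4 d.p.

r = (nΣXY − ΣXΣY) / √[(nΣX² − (ΣX)²)(nΣY² − (ΣY)²)]
Numerator: 10×6024 − 230×232 = 6880
Denominator: √[(60360 − 52900)(63420 − 53824)] = √[7460 × 9596] = 8460.8605
r = 6880 / 8460.8605 ≈ 0.8132

0.8132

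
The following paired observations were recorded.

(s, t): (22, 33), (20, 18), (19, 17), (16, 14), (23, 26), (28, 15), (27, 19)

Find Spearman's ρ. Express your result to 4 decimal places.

0.3214

Rank s: 4, 3, 2, 1, 5, 7, 6
Rank t: 7, 4, 3, 1, 6, 2, 5
d = rank(s) − rank(t): -3, -1, -1, 0, -1, 5, 1; Σd² = 38
ρ = 1 − 6Σd² / [n(n²−1)] = 1 − 6×38 / (7×48) = 1 − 228/336 ≈ 0.3214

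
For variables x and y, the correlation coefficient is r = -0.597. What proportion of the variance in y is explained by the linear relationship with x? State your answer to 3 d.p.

r² = (-0.597)² = 0.356

0.356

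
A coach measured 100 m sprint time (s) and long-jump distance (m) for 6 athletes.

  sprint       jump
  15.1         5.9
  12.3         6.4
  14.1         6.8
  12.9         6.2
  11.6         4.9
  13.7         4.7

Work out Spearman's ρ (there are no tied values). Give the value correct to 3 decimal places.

Rank sprint: 6, 2, 5, 3, 1, 4
Rank jump: 3, 5, 6, 4, 2, 1
d = rank(sprint) − rank(jump): 3, -3, -1, -1, -1, 3; Σd² = 30
ρ = 1 − 6Σd² / [n(n²−1)] = 1 − 6×30 / (6×35) = 1 − 180/210 ≈ 0.143

0.143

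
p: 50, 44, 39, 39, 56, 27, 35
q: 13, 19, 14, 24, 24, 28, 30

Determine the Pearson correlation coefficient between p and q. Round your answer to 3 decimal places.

n = 7, Σp = 290, Σq = 152, Σp² = 12568, Σq² = 3562, Σpq = 6118
nΣpq − ΣpΣq = 42826 − 44080 = -1254
nΣp² − (Σp)² = 87976 − 84100 = 3876; nΣq² − (Σq)² = 24934 − 23104 = 1830
r = -1254 / √(3876 × 1830) = -1254 / 2663.2837 ≈ -0.471

-0.471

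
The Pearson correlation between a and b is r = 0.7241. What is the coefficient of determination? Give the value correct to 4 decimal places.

r² = (0.7241)² = 0.5243

0.5243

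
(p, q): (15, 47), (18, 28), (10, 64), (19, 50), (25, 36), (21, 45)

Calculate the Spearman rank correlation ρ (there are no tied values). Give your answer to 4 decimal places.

Rank p: 2, 3, 1, 4, 6, 5
Rank q: 4, 1, 6, 5, 2, 3
d = rank(p) − rank(q): -2, 2, -5, -1, 4, 2; Σd² = 54
ρ = 1 − 6Σd² / [n(n²−1)] = 1 − 6×54 / (6×35) = 1 − 324/210 ≈ -0.5429

-0.5429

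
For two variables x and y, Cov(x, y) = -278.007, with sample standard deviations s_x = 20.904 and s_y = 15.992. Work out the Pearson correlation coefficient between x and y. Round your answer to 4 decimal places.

-0.8316

r = Cov(x,y) / (s_x · s_y) = -278.007 / (20.904 × 15.992)
  = -278.007 / 334.2968 ≈ -0.8316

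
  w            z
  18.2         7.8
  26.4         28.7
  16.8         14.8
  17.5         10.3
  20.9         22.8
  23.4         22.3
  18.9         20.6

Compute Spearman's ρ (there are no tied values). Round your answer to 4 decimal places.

0.8214

Rank w: 3, 7, 1, 2, 5, 6, 4
Rank z: 1, 7, 3, 2, 6, 5, 4
d = rank(w) − rank(z): 2, 0, -2, 0, -1, 1, 0; Σd² = 10
ρ = 1 − 6Σd² / [n(n²−1)] = 1 − 6×10 / (7×48) = 1 − 60/336 ≈ 0.8214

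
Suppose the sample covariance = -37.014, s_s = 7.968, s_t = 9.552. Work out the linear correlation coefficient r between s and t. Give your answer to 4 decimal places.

r = Cov(s,t) / (s_s · s_t) = -37.014 / (7.968 × 9.552)
  = -37.014 / 76.1103 ≈ -0.4863

-0.4863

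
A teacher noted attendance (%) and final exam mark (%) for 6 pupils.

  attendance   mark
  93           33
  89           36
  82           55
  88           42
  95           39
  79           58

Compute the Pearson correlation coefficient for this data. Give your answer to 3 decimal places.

n = 6, Σx = 526, Σy = 263, Σx² = 46304, Σy² = 12059, Σxy = 22766
nΣxy − ΣxΣy = 136596 − 138338 = -1742
nΣx² − (Σx)² = 277824 − 276676 = 1148; nΣy² − (Σy)² = 72354 − 69169 = 3185
r = -1742 / √(1148 × 3185) = -1742 / 1912.1663 ≈ -0.911

-0.911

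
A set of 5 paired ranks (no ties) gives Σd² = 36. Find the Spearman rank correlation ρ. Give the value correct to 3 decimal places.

ρ = 1 − 6Σd² / [n(n²−1)] = 1 − 6×36 / (5×24)
  = 1 − 216/120 = 1 − 1.8000 ≈ -0.800

-0.800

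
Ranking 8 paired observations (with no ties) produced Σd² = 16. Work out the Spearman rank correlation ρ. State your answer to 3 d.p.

0.810

ρ = 1 − 6Σd² / [n(n²−1)] = 1 − 6×16 / (8×63)
  = 1 − 96/504 = 1 − 0.1905 ≈ 0.810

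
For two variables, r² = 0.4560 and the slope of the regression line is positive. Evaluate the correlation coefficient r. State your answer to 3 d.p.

0.675

|r| = √0.4560 = 0.675
The association is positive, so r = 0.675.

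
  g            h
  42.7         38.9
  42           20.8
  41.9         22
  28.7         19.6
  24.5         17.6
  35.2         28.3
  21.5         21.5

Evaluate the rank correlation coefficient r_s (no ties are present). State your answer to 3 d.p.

0.571

Rank g: 7, 6, 5, 3, 2, 4, 1
Rank h: 7, 3, 5, 2, 1, 6, 4
d = rank(g) − rank(h): 0, 3, 0, 1, 1, -2, -3; Σd² = 24
ρ = 1 − 6Σd² / [n(n²−1)] = 1 − 6×24 / (7×48) = 1 − 144/336 ≈ 0.571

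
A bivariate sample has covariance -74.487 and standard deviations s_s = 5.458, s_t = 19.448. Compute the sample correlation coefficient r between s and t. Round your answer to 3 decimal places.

-0.702

r = Cov(s,t) / (s_s · s_t) = -74.487 / (5.458 × 19.448)
  = -74.487 / 106.1472 ≈ -0.702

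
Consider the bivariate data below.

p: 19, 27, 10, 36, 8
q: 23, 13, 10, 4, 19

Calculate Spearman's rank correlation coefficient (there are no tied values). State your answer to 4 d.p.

Rank p: 3, 4, 2, 5, 1
Rank q: 5, 3, 2, 1, 4
d = rank(p) − rank(q): -2, 1, 0, 4, -3; Σd² = 30
ρ = 1 − 6Σd² / [n(n²−1)] = 1 − 6×30 / (5×24) = 1 − 180/120 ≈ -0.5000

-0.5000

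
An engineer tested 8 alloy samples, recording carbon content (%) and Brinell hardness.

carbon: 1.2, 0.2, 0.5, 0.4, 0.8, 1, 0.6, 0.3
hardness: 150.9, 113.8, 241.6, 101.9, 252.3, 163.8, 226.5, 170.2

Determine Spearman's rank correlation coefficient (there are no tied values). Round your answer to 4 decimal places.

Rank carbon: 8, 1, 4, 3, 6, 7, 5, 2
Rank hardness: 3, 2, 7, 1, 8, 4, 6, 5
d = rank(carbon) − rank(hardness): 5, -1, -3, 2, -2, 3, -1, -3; Σd² = 62
ρ = 1 − 6Σd² / [n(n²−1)] = 1 − 6×62 / (8×63) = 1 − 372/504 ≈ 0.2619

0.2619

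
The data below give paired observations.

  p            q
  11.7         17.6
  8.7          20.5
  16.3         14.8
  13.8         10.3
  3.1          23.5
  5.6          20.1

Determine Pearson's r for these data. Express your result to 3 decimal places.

n = 6, Σp = 59.2, Σq = 106.8, Σp² = 709.68, Σq² = 2011.4, Σpq = 953.06
nΣpq − ΣpΣq = 5718.36 − 6322.56 = -604.2
nΣp² − (Σp)² = 4258.08 − 3504.64 = 753.44; nΣq² − (Σq)² = 12068.4 − 11406.24 = 662.16
r = -604.2 / √(753.44 × 662.16) = -604.2 / 706.3270 ≈ -0.855

-0.855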